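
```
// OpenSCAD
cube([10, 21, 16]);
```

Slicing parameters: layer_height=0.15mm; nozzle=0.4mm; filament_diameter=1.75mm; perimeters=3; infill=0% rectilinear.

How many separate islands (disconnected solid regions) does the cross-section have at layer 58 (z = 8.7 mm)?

1

At z = 8.7 mm: the cube (footprint 10×21) is included at this height. Overall, the cross-section is a single solid region. Island count = 1.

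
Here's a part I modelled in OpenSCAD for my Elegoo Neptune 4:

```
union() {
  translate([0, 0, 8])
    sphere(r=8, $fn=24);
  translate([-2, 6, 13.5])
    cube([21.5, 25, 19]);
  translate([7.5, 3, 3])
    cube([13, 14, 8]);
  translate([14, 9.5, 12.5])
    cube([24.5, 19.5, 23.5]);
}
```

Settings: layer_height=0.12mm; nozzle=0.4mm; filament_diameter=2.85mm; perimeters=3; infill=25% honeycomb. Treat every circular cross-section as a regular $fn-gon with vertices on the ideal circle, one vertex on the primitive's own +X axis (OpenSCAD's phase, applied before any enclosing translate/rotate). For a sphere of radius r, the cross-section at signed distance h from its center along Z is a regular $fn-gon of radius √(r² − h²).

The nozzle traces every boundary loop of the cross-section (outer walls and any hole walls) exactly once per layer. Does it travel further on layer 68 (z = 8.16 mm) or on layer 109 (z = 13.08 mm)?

Layer 68 (z = 8.16): the r=8 sphere slices to a regular 24-gon of circumradius 7.998 (√(r²−h²) with h=0.16 from center) (perimeter = 2·24·7.998·sin(180°/24) = 50.11 mm); the cube at (-2, 6) does not reach this height (z outside [13.5, 32.5]); the cube at (7.5, 3) is present — its section is the full 13×14 rectangle (perimeter 54.00 mm); the cube at (14, 9.5) does not reach this height (z outside [12.5, 36]); Merging all regions: the 2 present regions are separate (no shared area or edge), so areas and boundary lengths simply add and each stays a separate island — boundary = 104.11 mm. So its perimeter = 104.11 mm. Layer 109 (z = 13.08): the sphere: section is a regular 24-gon, circumradius = √(r²−h²) = √(8²−5.08²) = 6.180 (perimeter = 2·24·6.180·sin(180°/24) = 38.72 mm); the cube at (-2, 6) is not intersected at this z (z outside [13.5, 32.5]); the cube at (7.5, 3) is absent (z outside [3, 11]); the cube at (14, 9.5) is present — its section is the full 24.5×19.5 rectangle (perimeter 88.00 mm); Combining (union): the 2 present regions are separate (no shared area or edge), so areas and boundary lengths simply add and each stays a separate island — boundary = 126.72 mm. So its perimeter = 126.72 mm. Layer 109 is larger (126.72 vs 104.11 mm).

layer 109 (z = 13.08 mm)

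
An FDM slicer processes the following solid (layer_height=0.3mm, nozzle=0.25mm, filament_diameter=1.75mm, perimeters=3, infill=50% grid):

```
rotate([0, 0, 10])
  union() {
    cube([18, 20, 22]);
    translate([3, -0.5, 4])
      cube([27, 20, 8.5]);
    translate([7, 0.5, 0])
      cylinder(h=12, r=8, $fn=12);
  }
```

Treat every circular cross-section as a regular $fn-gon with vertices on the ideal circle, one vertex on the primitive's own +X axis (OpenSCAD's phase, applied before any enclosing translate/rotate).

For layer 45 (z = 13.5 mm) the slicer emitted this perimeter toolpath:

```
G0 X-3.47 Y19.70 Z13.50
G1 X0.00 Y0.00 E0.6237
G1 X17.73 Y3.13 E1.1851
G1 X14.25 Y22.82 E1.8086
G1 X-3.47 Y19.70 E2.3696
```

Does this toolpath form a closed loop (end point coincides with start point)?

yes

Start point (G0): (-3.47, 19.70). End point (last G1): the path returns to the start — closed.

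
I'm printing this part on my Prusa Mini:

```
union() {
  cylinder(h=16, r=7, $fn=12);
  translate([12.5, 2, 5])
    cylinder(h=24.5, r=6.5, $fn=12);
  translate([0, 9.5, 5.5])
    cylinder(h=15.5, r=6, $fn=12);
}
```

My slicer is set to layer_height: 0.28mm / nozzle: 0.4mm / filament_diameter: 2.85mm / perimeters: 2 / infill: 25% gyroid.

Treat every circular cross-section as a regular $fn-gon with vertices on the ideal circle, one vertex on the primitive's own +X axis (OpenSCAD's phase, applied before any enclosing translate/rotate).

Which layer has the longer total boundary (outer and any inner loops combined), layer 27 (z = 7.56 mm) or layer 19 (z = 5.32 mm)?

layer 27 (z = 7.56 mm)

Layer 27 (z = 7.56): the r=7 cylinder gives a regular 12-gon of circumradius 7 (constant along its height) (perimeter = 2·12·7.000·sin(180°/12) = 43.48 mm); the cylinder at (12.5, 2): section is a regular 12-gon, circumradius r=6.5 (perimeter = 2·12·6.500·sin(180°/12) = 40.38 mm); the r=6 cylinder at (0, 9.5) contributes a regular 12-gon of circumradius 6 (perimeter = 2·12·6.000·sin(180°/12) = 37.27 mm); Merging all regions: the regions partially overlap (shared area 19.87 mm²), so the edge portions inside another operand are dropped and the merged outline is re-measured after clipping — boundary = 94.97 mm. So its perimeter = 94.97 mm. Layer 19 (z = 5.32): the r=7 cylinder gives a regular 12-gon of circumradius 7 (constant along its height) (perimeter = 2·12·7.000·sin(180°/12) = 43.48 mm); the r=6.5 cylinder at (12.5, 2) contributes a regular 12-gon of circumradius 6.5 (perimeter = 2·12·6.500·sin(180°/12) = 40.38 mm); the cylinder at (0, 9.5) is absent (z outside [5.5, 21]); Taking the union: the regions partially overlap (shared area 1.33 mm²), so the edge portions inside another operand are dropped and the merged outline is re-measured after clipping — boundary = 76.13 mm. So its perimeter = 76.13 mm. Layer 27 is larger (94.97 vs 76.13 mm).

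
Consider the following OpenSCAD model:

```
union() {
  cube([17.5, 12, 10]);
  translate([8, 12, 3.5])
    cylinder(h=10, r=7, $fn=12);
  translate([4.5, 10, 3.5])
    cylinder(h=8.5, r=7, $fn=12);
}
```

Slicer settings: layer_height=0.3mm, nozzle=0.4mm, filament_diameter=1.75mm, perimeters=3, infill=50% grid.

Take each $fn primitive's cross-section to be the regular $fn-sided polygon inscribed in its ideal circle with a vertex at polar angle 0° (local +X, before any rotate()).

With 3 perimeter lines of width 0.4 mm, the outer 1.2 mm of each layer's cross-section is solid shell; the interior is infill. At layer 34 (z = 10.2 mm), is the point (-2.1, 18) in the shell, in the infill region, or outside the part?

At z = 10.2 mm: the cube is not intersected at this z (z outside [0, 10]); the cylinder at (8, 12): section is a regular 12-gon, circumradius r=7; the r=7 cylinder at (4.5, 10) gives a regular 12-gon of circumradius 7 (constant along its height); Merging all regions: the regions partially overlap (shared area 92.74 mm²), so overlapping operands fuse into one piece — 1 connected region. Overall, the cross-section is a single solid region. The nearest boundary edge runs (-1.56, 13.50)→(1.00, 16.06); distance from the point to it = 3.56 mm. The point is not inside any of the regions above, so it lies outside the cross-section (3.56 mm from the nearest boundary).

outside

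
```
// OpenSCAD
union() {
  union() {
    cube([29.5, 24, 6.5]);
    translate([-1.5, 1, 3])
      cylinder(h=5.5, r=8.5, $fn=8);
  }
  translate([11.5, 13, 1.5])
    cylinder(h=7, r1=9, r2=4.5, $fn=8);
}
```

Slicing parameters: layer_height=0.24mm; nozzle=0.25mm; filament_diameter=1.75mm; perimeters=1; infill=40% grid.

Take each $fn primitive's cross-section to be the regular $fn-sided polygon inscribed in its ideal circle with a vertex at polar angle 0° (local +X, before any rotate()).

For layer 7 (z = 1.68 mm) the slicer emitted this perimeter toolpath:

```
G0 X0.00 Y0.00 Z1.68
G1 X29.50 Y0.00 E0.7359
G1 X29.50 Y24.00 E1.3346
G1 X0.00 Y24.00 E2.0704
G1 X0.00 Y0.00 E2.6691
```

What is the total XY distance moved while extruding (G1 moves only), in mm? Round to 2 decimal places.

Sum the Euclidean lengths of each G1 segment: total = 107.00 mm.

107.00 mm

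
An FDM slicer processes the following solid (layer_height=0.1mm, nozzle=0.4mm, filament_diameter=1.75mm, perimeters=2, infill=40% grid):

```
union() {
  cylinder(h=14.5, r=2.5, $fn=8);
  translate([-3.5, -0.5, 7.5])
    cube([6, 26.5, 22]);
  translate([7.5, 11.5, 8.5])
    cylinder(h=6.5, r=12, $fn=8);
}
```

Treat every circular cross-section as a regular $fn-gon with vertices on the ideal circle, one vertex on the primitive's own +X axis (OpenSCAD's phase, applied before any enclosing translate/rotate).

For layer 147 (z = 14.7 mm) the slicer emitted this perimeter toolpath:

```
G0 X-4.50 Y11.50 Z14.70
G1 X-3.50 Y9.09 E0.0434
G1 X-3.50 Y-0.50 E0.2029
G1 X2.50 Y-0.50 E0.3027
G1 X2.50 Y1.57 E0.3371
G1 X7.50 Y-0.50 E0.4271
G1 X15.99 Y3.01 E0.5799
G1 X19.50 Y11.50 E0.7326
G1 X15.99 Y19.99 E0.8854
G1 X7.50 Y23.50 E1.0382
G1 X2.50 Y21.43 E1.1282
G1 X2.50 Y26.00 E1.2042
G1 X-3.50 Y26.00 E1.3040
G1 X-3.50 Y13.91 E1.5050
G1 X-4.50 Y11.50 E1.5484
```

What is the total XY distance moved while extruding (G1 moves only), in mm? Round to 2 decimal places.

93.11 mm

Sum the Euclidean lengths of each G1 segment: total = 93.11 mm.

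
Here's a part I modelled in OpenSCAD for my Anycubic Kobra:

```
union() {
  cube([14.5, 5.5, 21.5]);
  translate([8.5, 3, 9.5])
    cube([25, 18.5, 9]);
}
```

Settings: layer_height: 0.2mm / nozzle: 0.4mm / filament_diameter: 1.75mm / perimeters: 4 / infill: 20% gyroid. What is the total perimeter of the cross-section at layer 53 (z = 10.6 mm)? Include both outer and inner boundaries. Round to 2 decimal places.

110.00 mm

At z = 10.6 mm: the 14.5×5.5 cube contributes its full rectangle (perimeter 40.00 mm); the cube at (8.5, 3) is present — its section is the full 25×18.5 rectangle (perimeter 87.00 mm); Combining (union): the regions partially overlap (shared area 15.00 mm²), so the edge portions inside another operand are dropped and the merged outline is re-measured after clipping — boundary = 110.00 mm. Overall, the cross-section is a single solid region. Total boundary length (outer) = 110.00 mm.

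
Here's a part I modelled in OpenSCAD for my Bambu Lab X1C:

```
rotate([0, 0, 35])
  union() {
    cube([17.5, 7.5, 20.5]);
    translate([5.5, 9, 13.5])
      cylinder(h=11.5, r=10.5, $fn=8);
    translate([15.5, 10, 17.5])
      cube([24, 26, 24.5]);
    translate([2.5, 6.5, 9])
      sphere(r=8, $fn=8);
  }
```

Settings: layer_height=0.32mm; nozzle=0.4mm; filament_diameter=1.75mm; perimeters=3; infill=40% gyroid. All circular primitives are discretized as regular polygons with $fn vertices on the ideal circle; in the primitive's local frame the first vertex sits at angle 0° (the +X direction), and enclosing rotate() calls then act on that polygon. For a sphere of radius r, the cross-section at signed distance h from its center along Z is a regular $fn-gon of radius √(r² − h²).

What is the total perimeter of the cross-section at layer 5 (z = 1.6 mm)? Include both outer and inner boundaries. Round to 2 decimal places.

At z = 1.6 mm: the 17.5×7.5 cube contributes its full rectangle (perimeter 50.00 mm); the cylinder at (5.5, 9) is absent (z outside [13.5, 25]); the cube at (15.5, 10) is not intersected at this z (z outside [17.5, 42]); the r=8 sphere at (2.5, 6.5) contributes a regular 8-gon of circumradius √(8²−7.4²) = 3.040 (perimeter = 2·8·3.040·sin(180°/8) = 18.61 mm); Taking the union: the regions partially overlap (shared area 18.05 mm²), so the edge portions inside another operand are dropped and the merged outline is re-measured after clipping — boundary = 52.21 mm; (rotated 35° about Z; rotation is an isometry so areas/perimeters/island counts are preserved). Overall, the cross-section is a single solid region. Total boundary length (outer) = 52.21 mm.

52.21 mm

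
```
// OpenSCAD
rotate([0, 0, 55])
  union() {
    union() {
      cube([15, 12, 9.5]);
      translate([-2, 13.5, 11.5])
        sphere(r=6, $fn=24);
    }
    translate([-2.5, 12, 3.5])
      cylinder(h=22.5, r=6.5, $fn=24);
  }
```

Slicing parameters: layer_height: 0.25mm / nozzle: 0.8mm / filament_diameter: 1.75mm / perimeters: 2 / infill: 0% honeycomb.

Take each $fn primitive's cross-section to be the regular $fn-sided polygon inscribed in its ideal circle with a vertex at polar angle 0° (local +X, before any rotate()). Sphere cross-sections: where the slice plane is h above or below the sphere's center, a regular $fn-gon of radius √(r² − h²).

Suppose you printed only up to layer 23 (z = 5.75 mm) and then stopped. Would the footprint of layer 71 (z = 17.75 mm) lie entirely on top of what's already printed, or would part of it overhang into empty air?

entirely on top

Compare the two slices. At z = 5.75: the cube (footprint 15×12) is included at this height (area 180.00 mm²); the r=6 sphere at (-2, 13.5) contributes a regular 24-gon of circumradius √(6²−5.75²) = 1.714 (area = (24/2)·1.714²·sin(360°/24) = 9.12 mm²); Merging all regions: the 2 present regions are separate (no shared area or edge), so areas and boundary lengths simply add and each stays a separate island — area = 189.12 mm²; the cylinder at (-2.5, 12): section is a regular 24-gon, circumradius r=6.5 (area = (24/2)·6.500²·sin(360°/24) = 131.22 mm²); Taking the union: the regions partially overlap — summed areas 320.34 mm² minus the doubly-counted overlap 26.18 mm² gives 294.16 mm² — area = 294.16 mm²; (rotated 55° about Z; rotation is an isometry so areas/perimeters/island counts are preserved). At z = 17.75: the cube is not intersected at this z (z outside [0, 9.5]); the sphere at (-2, 13.5) is not intersected at this z (|z−center|=6.250 > r=6); Taking the union: nothing is present at this height; the cylinder at (-2.5, 12): section is a regular 24-gon, circumradius r=6.5 (area = (24/2)·6.500²·sin(360°/24) = 131.22 mm²); Combining (union): only the r=6.5 cylinder at (-2.5, 12) is present, so the union is just that shape — area = 131.22 mm²; (rotated 55° about Z; rotation is an isometry so areas/perimeters/island counts are preserved). Checking containment: the cross-section at z = 17.75 is a subset of the cross-section at z = 5.75.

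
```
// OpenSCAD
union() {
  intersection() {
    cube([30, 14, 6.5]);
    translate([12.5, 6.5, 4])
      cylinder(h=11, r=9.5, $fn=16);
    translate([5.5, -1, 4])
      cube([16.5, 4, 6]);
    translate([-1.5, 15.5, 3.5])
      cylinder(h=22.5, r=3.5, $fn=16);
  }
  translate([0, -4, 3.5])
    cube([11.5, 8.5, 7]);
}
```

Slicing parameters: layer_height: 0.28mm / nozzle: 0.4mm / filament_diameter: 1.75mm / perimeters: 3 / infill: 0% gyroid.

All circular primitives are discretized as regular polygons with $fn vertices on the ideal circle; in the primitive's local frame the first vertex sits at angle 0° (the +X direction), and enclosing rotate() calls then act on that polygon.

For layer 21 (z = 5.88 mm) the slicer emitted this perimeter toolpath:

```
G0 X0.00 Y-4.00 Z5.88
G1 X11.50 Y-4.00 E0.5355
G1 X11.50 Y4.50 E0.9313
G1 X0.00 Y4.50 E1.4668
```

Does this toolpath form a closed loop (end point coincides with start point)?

Start point (G0): (0.00, -4.00). End point (last G1): the path does not return to the start — open.

no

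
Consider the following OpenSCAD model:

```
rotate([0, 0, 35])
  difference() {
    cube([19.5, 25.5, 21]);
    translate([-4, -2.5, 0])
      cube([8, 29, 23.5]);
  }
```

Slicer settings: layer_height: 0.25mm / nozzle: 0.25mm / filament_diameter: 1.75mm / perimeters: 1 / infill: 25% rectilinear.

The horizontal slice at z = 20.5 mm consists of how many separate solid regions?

At z = 20.5 mm: the 19.5×25.5 cube contributes its full rectangle; the cube at (-4, -2.5) (footprint 8×29) is included at this height; After the difference (first − rest): starting from the 19.5×25.5 cube, the 8×29 cube at (-4, -2.5) partially overlaps it — only the 102.00 mm² overlap (of its 232.00 mm²) is removed, clipping the outline — 1 connected region; (rotated 35° about Z; rotation is an isometry so areas/perimeters/island counts are preserved). The result has 1 disconnected region.

1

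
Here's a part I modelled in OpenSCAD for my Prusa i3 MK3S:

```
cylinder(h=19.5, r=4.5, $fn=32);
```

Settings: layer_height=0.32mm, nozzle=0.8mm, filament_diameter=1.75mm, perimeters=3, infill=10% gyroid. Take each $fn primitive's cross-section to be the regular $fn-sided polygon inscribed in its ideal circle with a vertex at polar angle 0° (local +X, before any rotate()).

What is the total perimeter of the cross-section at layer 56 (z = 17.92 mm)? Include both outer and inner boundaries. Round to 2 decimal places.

At z = 17.92 mm: the cylinder: section is a regular 32-gon, circumradius r=4.5 (perimeter = 2·32·4.500·sin(180°/32) = 28.23 mm). Overall, the cross-section is a single solid region. Total boundary length (outer) = 28.23 mm.

28.23 mm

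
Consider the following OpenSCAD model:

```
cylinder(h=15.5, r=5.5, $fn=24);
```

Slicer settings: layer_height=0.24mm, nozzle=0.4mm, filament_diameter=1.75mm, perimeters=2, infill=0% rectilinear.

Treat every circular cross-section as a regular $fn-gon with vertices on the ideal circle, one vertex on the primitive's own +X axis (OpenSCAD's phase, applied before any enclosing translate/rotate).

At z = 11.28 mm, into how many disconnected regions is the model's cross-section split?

1

At z = 11.28 mm: the r=5.5 cylinder contributes a regular 24-gon of circumradius 5.5. The result has 1 disconnected region.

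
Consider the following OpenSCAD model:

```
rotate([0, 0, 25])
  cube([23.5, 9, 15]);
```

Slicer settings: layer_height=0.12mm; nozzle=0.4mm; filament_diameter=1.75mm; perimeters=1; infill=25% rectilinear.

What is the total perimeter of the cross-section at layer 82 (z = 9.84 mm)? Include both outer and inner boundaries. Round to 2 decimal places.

65.00 mm

At z = 9.84 mm: the cube is present — its section is the full 23.5×9 rectangle (perimeter 65.00 mm); (rotated 25° about Z; rotation is an isometry so areas/perimeters/island counts are preserved). Overall, the cross-section is a single solid region. Total boundary length (outer) = 65.00 mm.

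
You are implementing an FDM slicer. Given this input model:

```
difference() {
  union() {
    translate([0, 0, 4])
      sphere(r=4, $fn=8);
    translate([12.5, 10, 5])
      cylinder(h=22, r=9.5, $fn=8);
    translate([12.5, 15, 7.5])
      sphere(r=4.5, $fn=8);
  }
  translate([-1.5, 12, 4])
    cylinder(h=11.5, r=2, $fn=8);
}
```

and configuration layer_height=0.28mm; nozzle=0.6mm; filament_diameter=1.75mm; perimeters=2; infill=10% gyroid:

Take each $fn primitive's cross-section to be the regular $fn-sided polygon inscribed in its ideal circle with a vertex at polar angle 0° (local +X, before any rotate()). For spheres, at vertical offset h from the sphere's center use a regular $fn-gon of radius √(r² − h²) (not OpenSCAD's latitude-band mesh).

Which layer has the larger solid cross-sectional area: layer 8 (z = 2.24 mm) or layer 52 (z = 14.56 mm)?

Layer 8 (z = 2.24): the r=4 sphere slices to a regular 8-gon of circumradius 3.592 (√(r²−h²) with h=1.76 from center) (area = (8/2)·3.592²·sin(360°/8) = 36.49 mm²); the cylinder at (12.5, 10) does not reach this height (z outside [5, 27]); the sphere at (12.5, 15) is absent (|z−center|=5.260 > r=4.5); Taking the union: only the r=4 sphere is present, so the union is just that shape — area = 36.49 mm²; the cylinder at (-1.5, 12) does not reach this height (z outside [4, 15.5]); Taking the first minus the rest: none of the subtracted shapes is present at this height, so the result so far is unchanged — area = 36.49 mm². So its area = 36.49 mm². Layer 52 (z = 14.56): the sphere does not reach this height (|z−center|=10.560 > r=4); the cylinder at (12.5, 10): section is a regular 8-gon, circumradius r=9.5 (area = (8/2)·9.500²·sin(360°/8) = 255.27 mm²); the sphere at (12.5, 15) does not reach this height (|z−center|=7.060 > r=4.5); Merging all regions: only the r=9.5 cylinder at (12.5, 10) is present, so the union is just that shape — area = 255.27 mm²; the r=2 cylinder at (-1.5, 12) gives a regular 8-gon of circumradius 2 (constant along its height) (area = (8/2)·2.000²·sin(360°/8) = 11.31 mm²); After the difference (first − rest): starting from the result so far (255.27 mm²), the r=2 cylinder at (-1.5, 12) misses the remaining region (no effect) — area = 255.27 mm². So its area = 255.27 mm². Layer 52 is larger (255.27 vs 36.49 mm²).

layer 52 (z = 14.56 mm)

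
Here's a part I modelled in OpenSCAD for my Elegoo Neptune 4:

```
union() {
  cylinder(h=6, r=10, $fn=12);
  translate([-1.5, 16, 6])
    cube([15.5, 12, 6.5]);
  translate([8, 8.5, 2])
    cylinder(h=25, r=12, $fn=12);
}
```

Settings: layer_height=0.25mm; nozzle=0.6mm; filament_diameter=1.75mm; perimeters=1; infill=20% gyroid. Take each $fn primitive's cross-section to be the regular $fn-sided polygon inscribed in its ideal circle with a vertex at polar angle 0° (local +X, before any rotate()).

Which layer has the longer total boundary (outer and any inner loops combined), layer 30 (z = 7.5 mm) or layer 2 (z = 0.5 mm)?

layer 30 (z = 7.5 mm)

Layer 30 (z = 7.5): the cylinder is not intersected at this z (z outside [0, 6]); the 15.5×12 cube at (-1.5, 16) contributes its full rectangle (perimeter 55.00 mm); the r=12 cylinder at (8, 8.5) contributes a regular 12-gon of circumradius 12 (perimeter = 2·12·12.000·sin(180°/12) = 74.54 mm); Taking the union: the regions partially overlap (shared area 48.54 mm²), so the edge portions inside another operand are dropped and the merged outline is re-measured after clipping — boundary = 95.24 mm. So its perimeter = 95.24 mm. Layer 2 (z = 0.5): the r=10 cylinder gives a regular 12-gon of circumradius 10 (constant along its height) (perimeter = 2·12·10.000·sin(180°/12) = 62.12 mm); the cube at (-1.5, 16) is not intersected at this z (z outside [6, 12.5]); the cylinder at (8, 8.5) is absent (z outside [2, 27]); Combining (union): only the r=10 cylinder is present, so the union is just that shape — boundary = 62.12 mm. So its perimeter = 62.12 mm. Layer 30 is larger (95.24 vs 62.12 mm).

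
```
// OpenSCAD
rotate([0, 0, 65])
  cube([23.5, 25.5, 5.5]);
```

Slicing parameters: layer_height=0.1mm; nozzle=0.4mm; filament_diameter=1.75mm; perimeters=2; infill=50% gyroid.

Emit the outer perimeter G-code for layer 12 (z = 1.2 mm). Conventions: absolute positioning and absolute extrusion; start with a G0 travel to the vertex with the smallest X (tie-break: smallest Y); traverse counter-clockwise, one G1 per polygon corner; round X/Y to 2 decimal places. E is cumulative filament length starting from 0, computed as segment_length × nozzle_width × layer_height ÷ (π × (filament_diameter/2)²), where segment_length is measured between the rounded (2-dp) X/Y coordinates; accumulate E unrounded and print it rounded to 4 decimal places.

G0 X-23.11 Y10.78 Z1.20
G1 X0.00 Y0.00 E0.4241
G1 X9.93 Y21.30 E0.8149
G1 X-13.18 Y32.07 E1.2389
G1 X-23.11 Y10.78 E1.6296

At z = 1.2 mm: the cube (footprint 23.5×25.5) is included at this height; (rotated 65° about Z; rotation is an isometry so areas/perimeters/island counts are preserved). The outline is a single polygon with 4 vertices. Extrusion per mm of travel: 0.4 × 0.1 / (π × 0.875²) = 0.016630. Accumulating E over each segment gives final E = 1.6296.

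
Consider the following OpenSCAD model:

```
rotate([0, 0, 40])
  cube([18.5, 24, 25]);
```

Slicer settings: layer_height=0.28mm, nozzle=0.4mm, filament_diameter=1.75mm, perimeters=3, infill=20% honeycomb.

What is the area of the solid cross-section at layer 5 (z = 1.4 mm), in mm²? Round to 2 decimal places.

444.00 mm²

At z = 1.4 mm: the cube (footprint 18.5×24) is included at this height (area 444.00 mm²); (rotated 40° about Z; rotation is an isometry so areas/perimeters/island counts are preserved). Overall, the cross-section is a single solid region. Net area = 444.00 mm².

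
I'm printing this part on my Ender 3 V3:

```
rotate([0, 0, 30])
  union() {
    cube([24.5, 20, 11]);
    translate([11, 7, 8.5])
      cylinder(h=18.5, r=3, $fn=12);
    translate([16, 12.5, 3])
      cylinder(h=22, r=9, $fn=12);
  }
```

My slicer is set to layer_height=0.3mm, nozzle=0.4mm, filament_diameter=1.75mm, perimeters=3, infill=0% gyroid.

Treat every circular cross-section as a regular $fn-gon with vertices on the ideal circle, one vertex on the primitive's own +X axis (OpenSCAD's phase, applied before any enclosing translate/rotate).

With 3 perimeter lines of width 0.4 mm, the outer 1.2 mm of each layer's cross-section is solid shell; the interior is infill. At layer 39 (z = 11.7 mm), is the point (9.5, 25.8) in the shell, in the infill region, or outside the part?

infill

At z = 11.7 mm: the cube does not reach this height (z outside [0, 11]); the cylinder at (11, 7): section is a regular 12-gon, circumradius r=3; the cylinder at (16, 12.5): section is a regular 12-gon, circumradius r=9; Merging all regions: the regions partially overlap (shared area 20.54 mm²), so overlapping operands fuse into one piece — 1 connected region; (whole slice rotated 30° about Z — lengths, areas and connectivity unchanged). Overall, the cross-section is a single solid region. Undo the 30° rotation: the query point maps to (21.127, 17.593) in the un-rotated model frame. The nearest boundary edge runs (20.50, 20.29)→(23.79, 17.00); distance from the point to it = 1.47 mm. The point is inside the cross-section and 1.47 mm from the nearest boundary — more than the 1.2 mm shell width (3 × 0.4), so it's in the infill interior.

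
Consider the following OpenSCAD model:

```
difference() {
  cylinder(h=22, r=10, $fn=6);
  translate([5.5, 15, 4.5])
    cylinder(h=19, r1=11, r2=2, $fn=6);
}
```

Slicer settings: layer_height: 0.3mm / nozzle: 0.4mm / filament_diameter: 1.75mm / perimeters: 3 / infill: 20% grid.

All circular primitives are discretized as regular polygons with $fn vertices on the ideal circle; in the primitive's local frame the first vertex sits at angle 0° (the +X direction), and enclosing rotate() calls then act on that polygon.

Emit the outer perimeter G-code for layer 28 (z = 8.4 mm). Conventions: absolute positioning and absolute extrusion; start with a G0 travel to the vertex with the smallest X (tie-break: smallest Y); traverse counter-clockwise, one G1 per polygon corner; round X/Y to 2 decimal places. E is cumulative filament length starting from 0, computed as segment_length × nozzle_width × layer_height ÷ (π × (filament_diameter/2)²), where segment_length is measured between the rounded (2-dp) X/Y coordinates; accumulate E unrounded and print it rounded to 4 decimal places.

G0 X-10.00 Y0.00 Z8.40
G1 X-5.00 Y-8.66 E0.4989
G1 X5.00 Y-8.66 E0.9978
G1 X10.00 Y0.00 E1.4967
G1 X5.92 Y7.07 E1.9039
G1 X0.92 Y7.07 E2.1534
G1 X0.01 Y8.66 E2.2448
G1 X-5.00 Y8.66 E2.4947
G1 X-10.00 Y0.00 E2.9936

At z = 8.4 mm: the r=10 cylinder contributes a regular 6-gon of circumradius 10; the cone at (5.5, 15) (r1=11→r2=2) has section circumradius 9.153 here — a regular 6-gon; After the difference (first − rest): starting from the r=10 cylinder, the cone at (5.5, 15) partially overlaps it — only the 7.92 mm² overlap (of its 217.64 mm²) is removed, clipping the outline — 1 connected region. The outline is a single polygon with 8 vertices. Extrusion per mm of travel: 0.4 × 0.3 / (π × 0.875²) = 0.049890. Accumulating E over each segment gives final E = 2.9936.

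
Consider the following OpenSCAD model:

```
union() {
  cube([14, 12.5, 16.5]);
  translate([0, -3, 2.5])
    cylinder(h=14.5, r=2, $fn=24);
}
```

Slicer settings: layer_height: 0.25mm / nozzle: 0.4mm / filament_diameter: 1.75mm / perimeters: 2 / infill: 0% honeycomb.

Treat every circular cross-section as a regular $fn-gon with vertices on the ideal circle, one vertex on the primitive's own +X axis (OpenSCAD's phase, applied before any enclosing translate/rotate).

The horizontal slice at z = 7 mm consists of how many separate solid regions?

At z = 7 mm: the cube is present — its section is the full 14×12.5 rectangle; the cylinder at (0, -3): section is a regular 24-gon, circumradius r=2; Combining (union): the 2 present regions are separate (no shared area or edge), so areas and boundary lengths simply add and each stays a separate island — 2 connected regions. The result has 2 disconnected regions.

2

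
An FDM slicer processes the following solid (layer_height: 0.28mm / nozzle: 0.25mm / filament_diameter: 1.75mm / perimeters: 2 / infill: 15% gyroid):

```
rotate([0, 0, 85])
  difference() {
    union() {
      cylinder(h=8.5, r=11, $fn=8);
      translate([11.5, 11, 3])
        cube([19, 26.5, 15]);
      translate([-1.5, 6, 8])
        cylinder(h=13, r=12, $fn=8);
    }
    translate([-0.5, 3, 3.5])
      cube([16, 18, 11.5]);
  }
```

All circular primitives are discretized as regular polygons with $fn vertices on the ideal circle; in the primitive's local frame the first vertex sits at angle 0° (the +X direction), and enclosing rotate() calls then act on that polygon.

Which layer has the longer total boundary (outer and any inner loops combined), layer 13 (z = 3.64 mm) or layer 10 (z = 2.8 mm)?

Layer 13 (z = 3.64): the r=11 cylinder contributes a regular 8-gon of circumradius 11 (perimeter = 2·8·11.000·sin(180°/8) = 67.35 mm); the cube at (11.5, 11) (footprint 19×26.5) is included at this height (perimeter 91.00 mm); the cylinder at (-1.5, 6) is absent (z outside [8, 21]); Merging all regions: the 2 present regions are separate (no shared area or edge), so areas and boundary lengths simply add and each stays a separate island — boundary = 158.35 mm; the cube at (-0.5, 3) is present — its section is the full 16×18 rectangle (perimeter 68.00 mm); Taking the first minus the rest: starting from that combined region, the 16×18 cube at (-0.5, 3) partially overlaps it — only the 98.37 mm² overlap (of its 288.00 mm²) is removed, clipping the outline — boundary = 162.27 mm; (rotated 85° about Z; rotation is an isometry so areas/perimeters/island counts are preserved). So its perimeter = 162.27 mm. Layer 10 (z = 2.8): the cylinder: section is a regular 8-gon, circumradius r=11 (perimeter = 2·8·11.000·sin(180°/8) = 67.35 mm); the cube at (11.5, 11) is not intersected at this z (z outside [3, 18]); the cylinder at (-1.5, 6) is absent (z outside [8, 21]); Taking the union: only the r=11 cylinder is present, so the union is just that shape — boundary = 67.35 mm; the cube at (-0.5, 3) is not intersected at this z (z outside [3.5, 15]); Subtracting the remaining from the first: none of the subtracted shapes is present at this height, so the result so far is unchanged — boundary = 67.35 mm; (whole slice rotated 85° about Z — lengths, areas and connectivity unchanged). So its perimeter = 67.35 mm. Layer 13 is larger (162.27 vs 67.35 mm).

layer 13 (z = 3.64 mm)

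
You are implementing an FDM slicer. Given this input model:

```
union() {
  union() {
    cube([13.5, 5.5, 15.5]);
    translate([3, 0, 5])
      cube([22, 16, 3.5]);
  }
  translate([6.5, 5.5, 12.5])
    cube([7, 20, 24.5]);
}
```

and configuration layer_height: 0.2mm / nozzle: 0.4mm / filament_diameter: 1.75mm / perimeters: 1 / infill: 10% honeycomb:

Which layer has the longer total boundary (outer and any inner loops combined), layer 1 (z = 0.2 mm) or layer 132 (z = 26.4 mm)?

Layer 1 (z = 0.2): the cube (footprint 13.5×5.5) is included at this height (perimeter 38.00 mm); the cube at (3, 0) is absent (z outside [5, 8.5]); Taking the union: only the 13.5×5.5 cube is present, so the union is just that shape — boundary = 38.00 mm; the cube at (6.5, 5.5) is absent (z outside [12.5, 37]); Merging all regions: only the result so far is present, so the union is just that shape — boundary = 38.00 mm. So its perimeter = 38.00 mm. Layer 132 (z = 26.4): the cube is not intersected at this z (z outside [0, 15.5]); the cube at (3, 0) does not reach this height (z outside [5, 8.5]); Combining (union): nothing is present at this height; the cube at (6.5, 5.5) (footprint 7×20) is included at this height (perimeter 54.00 mm); Taking the union: only the 7×20 cube at (6.5, 5.5) is present, so the union is just that shape — boundary = 54.00 mm. So its perimeter = 54.00 mm. Layer 132 is larger (54.00 vs 38.00 mm).

layer 132 (z = 26.4 mm)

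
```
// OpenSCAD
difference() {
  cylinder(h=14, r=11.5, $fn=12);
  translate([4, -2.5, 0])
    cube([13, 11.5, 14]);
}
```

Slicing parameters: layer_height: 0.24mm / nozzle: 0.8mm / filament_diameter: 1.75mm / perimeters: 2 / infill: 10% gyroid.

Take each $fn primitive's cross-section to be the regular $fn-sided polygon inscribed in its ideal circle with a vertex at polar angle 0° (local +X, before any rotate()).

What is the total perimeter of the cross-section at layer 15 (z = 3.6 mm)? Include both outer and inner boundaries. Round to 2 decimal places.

At z = 3.6 mm: the cylinder: section is a regular 12-gon, circumradius r=11.5 (perimeter = 2·12·11.500·sin(180°/12) = 71.43 mm); the cube at (4, -2.5) is present — its section is the full 13×11.5 rectangle (perimeter 49.00 mm); Subtracting the remaining from the first: starting from the r=11.5 cylinder, the 13×11.5 cube at (4, -2.5) partially overlaps it — only the 70.69 mm² overlap (of its 149.50 mm²) is removed, clipping the outline — boundary = 79.34 mm. Overall, the cross-section is a single solid region. Total boundary length (outer) = 79.34 mm.

79.34 mm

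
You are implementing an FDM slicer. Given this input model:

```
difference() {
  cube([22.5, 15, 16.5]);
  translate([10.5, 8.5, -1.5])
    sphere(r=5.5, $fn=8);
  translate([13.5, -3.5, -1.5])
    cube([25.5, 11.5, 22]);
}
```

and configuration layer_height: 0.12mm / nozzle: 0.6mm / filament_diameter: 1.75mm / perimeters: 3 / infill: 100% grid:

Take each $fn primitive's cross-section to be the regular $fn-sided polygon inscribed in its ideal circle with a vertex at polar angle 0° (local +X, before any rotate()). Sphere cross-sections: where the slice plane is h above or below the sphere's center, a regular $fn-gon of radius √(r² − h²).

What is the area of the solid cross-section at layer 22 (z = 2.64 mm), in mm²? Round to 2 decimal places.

228.62 mm²

At z = 2.64 mm: the 22.5×15 cube contributes its full rectangle (area 337.50 mm²); the r=5.5 sphere at (10.5, 8.5) contributes a regular 8-gon of circumradius √(5.5²−4.14²) = 3.621 (area = (8/2)·3.621²·sin(360°/8) = 37.08 mm²); the 25.5×11.5 cube at (13.5, -3.5) contributes its full rectangle (area 293.25 mm²); After the difference (first − rest): starting from the 22.5×15 cube (337.50 mm²), the r=5.5 sphere at (10.5, 8.5) lies wholly inside it (removes its full 37.08 mm² and its 22.17 mm outline becomes a hole wall); the 25.5×11.5 cube at (13.5, -3.5) partially overlaps it — only the 71.79 mm² overlap (of its 293.25 mm²) is removed, clipping the outline — area = 228.62 mm². Overall, the cross-section is a single solid region. Net area = 228.62 mm².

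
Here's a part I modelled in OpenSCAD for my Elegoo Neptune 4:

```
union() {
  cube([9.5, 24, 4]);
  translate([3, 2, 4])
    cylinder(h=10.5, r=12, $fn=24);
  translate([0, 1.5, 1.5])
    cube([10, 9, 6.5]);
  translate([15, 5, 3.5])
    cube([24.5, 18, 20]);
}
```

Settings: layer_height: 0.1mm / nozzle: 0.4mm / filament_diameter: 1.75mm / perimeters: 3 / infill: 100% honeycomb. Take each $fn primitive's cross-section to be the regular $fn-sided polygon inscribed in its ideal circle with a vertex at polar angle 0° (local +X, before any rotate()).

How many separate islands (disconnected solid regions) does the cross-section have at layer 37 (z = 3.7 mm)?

2

At z = 3.7 mm: the cube (footprint 9.5×24) is included at this height; the cylinder at (3, 2) is absent (z outside [4, 14.5]); the cube at (0, 1.5) is present — its section is the full 10×9 rectangle; the cube at (15, 5) is present — its section is the full 24.5×18 rectangle; Combining (union): the regions partially overlap (shared area 85.50 mm²), so overlapping operands fuse into one piece — 2 connected regions. Overall, the cross-section has 2 separate islands. Island count = 2.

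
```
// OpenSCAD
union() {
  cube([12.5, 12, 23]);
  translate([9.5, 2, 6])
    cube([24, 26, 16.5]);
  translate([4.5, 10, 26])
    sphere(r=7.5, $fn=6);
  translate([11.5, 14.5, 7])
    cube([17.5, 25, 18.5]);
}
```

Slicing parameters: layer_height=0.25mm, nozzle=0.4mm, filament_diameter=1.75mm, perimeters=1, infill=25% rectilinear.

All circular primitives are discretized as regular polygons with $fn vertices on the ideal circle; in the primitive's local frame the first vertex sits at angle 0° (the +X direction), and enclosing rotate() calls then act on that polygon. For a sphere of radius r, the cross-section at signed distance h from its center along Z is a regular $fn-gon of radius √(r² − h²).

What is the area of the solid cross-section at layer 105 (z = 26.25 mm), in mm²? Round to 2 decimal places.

At z = 26.25 mm: the cube is absent (z outside [0, 23]); the cube at (9.5, 2) is not intersected at this z (z outside [6, 22.5]); the sphere at (4.5, 10): section is a regular 6-gon, circumradius = √(r²−h²) = √(7.5²−0.25²) = 7.496 (area = (6/2)·7.496²·sin(360°/6) = 145.98 mm²); the cube at (11.5, 14.5) is absent (z outside [7, 25.5]); Merging all regions: only the r=7.5 sphere at (4.5, 10) is present, so the union is just that shape — area = 145.98 mm². Overall, the cross-section is a single solid region. Net area = 145.98 mm².

145.98 mm²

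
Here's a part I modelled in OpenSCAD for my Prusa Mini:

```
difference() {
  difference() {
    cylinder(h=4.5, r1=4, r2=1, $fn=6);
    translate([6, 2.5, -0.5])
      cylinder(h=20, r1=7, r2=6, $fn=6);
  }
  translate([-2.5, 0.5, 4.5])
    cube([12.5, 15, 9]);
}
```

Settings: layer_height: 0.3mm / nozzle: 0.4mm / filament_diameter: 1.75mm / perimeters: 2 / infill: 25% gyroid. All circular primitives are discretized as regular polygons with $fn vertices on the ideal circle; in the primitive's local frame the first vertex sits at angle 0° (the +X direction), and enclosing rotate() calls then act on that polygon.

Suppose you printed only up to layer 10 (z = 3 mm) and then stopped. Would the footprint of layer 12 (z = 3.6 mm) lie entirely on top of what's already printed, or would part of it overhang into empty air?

Compare the two slices. At z = 3: the cone (r1=4→r2=1) has section circumradius 2.000 here — a regular 6-gon (area = (6/2)·2.000²·sin(360°/6) = 10.39 mm²); the cone at (6, 2.5) (r1=7→r2=6) has section circumradius 6.825 here — a regular 6-gon (area = (6/2)·6.825²·sin(360°/6) = 121.02 mm²); After the difference (first − rest): starting from the cone (10.39 mm²), the cone at (6, 2.5) partially overlaps it — only the 3.22 mm² overlap (of its 121.02 mm²) is removed, clipping the outline — area = 7.17 mm²; the cube at (-2.5, 0.5) is not intersected at this z (z outside [4.5, 13.5]); After the difference (first − rest): none of the subtracted shapes is present at this height, so the result so far is unchanged — area = 7.17 mm². At z = 3.6: the cone (r1=4→r2=1) has section circumradius 1.600 here — a regular 6-gon (area = (6/2)·1.600²·sin(360°/6) = 6.65 mm²); the cone at (6, 2.5) (r1=7→r2=6) has section circumradius 6.795 here — a regular 6-gon (area = (6/2)·6.795²·sin(360°/6) = 119.96 mm²); Taking the first minus the rest: starting from the cone (6.65 mm²), the cone at (6, 2.5) partially overlaps it — only the 1.71 mm² overlap (of its 119.96 mm²) is removed, clipping the outline — area = 4.94 mm²; the cube at (-2.5, 0.5) is not intersected at this z (z outside [4.5, 13.5]); Subtracting the remaining from the first: none of the subtracted shapes is present at this height, so that combined region is unchanged — area = 4.94 mm². Checking containment: the cross-section at z = 3.6 is a subset of the cross-section at z = 3.

entirely on top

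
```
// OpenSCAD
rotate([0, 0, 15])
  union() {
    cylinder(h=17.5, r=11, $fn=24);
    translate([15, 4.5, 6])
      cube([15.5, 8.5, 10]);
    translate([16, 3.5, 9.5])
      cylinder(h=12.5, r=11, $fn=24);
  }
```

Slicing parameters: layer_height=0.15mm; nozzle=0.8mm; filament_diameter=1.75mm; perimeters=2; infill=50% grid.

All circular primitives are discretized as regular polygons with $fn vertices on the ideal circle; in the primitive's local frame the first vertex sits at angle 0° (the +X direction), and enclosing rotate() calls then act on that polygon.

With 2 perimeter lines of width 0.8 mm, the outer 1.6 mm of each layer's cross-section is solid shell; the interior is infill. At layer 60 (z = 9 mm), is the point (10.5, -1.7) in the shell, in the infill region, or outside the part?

At z = 9 mm: the cylinder: section is a regular 24-gon, circumradius r=11; the cube at (15, 4.5) is present — its section is the full 15.5×8.5 rectangle; the cylinder at (16, 3.5) does not reach this height (z outside [9.5, 22]); Combining (union): the 2 present regions are separate (no shared area or edge), so areas and boundary lengths simply add and each stays a separate island — 2 connected regions; (whole slice rotated 15° about Z — lengths, areas and connectivity unchanged). Overall, the cross-section has 2 separate islands. Undo the 15° rotation: the query point maps to (9.702, -4.360) in the un-rotated model frame. The nearest boundary edge runs (10.63, -2.85)→(9.53, -5.50); distance from the point to it = 0.27 mm. (Shell/infill is judged within the island containing the point — the largest one.) The point is inside the cross-section, 0.27 mm from the nearest boundary — within the 1.6 mm shell band (2 × 0.8).

shell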